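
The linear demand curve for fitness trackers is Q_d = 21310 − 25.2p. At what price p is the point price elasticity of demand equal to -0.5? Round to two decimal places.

281.88

Ed = −25.2p/(21310 − 25.2p). Set this equal to -0.5:
25.2p = 0.5·(21310 − 25.2p) ⇒ 25.2p(1 + 0.5) = 0.5·21310
p = 0.5·21310 / (25.2·1.5) = 281.8783…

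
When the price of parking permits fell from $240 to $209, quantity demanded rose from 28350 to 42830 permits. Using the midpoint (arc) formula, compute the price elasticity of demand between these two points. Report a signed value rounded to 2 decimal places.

-2.95

%ΔQ = (42830 − 28350) / [(28350 + 42830)/2] = 14480/35590 = 0.406855…
%ΔP = (209 − 240) / [(240 + 209)/2] = -31/224.5 = -0.138084…
Arc Ed = %ΔQ / %ΔP = (14480/35590) / (-31/224.5) = -2.9464…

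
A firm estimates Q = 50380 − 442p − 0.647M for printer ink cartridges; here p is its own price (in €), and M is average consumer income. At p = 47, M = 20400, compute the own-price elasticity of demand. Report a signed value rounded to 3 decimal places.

-1.266

At the given values, Q = 50380 − 442(47) − 0.647(20400) = 16407.2.
∂Q/∂p = −442.
E = (-442) × (47/16407.2) = -1.26615…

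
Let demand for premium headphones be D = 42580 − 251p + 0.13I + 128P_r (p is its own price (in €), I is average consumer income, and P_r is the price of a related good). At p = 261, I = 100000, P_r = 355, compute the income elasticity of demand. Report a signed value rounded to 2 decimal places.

At the given values, D = 42580 − 251(261) + 0.13(100000) + 128(355) = 35509.
∂D/∂I = 0.13.
E = (0.13) × (100000/35509) = 0.3661…

0.37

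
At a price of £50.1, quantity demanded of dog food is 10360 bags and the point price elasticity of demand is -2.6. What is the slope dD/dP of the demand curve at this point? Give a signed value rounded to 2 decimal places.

-537.64

Ed = (dD/dP)·(P/D) ⇒ dD/dP = Ed·D/P = (-2.6)·10360/50.1 = -537.6447…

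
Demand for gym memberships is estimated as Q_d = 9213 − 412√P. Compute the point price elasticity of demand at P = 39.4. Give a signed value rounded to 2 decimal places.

-0.20

dQ_d/dP = −412/(2√P) = -32.8185. At P = 39.4, Q_d = 6626.9.
Ed = (dQ_d/dP)·(P/Q_d) = (-32.8185) × (39.4/6626.9) = -0.1951…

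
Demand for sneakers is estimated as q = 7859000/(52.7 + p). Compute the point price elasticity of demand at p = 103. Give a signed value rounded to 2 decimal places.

-0.66

dq/dp = −7859000/(52.7 + p)² = -324.183. At p = 103, q = 50475.3.
Ed = (dq/dp)·(p/q) = (-324.183) × (103/50475.3) = -0.6615…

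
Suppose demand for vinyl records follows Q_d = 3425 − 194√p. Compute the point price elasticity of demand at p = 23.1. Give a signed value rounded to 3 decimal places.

dQ_d/dp = −194/(2√p) = -20.1821. At p = 23.1, Q_d = 2492.59.
Ed = (dQ_d/dp)·(p/Q_d) = (-20.1821) × (23.1/2492.59) = -0.18703…

-0.187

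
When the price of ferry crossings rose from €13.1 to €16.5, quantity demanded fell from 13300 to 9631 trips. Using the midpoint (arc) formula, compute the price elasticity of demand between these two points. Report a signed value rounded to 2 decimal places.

-1.39

%ΔQ = (9631 − 13300) / [(13300 + 9631)/2] = -3669/11465.5 = -0.320003…
%ΔP = (16.5 − 13.1) / [(13.1 + 16.5)/2] = 3.4/14.8 = 0.229729…
Arc Ed = %ΔQ / %ΔP = (-3669/11465.5) / (3.4/14.8) = -1.3929…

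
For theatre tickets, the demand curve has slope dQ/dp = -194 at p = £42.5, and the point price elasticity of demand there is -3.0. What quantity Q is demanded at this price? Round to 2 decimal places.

Ed = (dQ/dp)·(p/Q) ⇒ Q = (dQ/dp)·p/Ed = (-194)·42.5/(-3.0) = 2748.3333…

2748.33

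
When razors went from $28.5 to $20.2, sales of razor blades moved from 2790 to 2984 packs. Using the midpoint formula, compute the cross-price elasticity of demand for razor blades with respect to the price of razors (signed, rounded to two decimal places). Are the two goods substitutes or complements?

-0.20; complements

%ΔQ_{razor blades} = (2984 − 2790)/avg = 194/2887 = 0.067197…
%ΔP_{razors} = (20.2 − 28.5)/avg = -8.3/24.35 = -0.340862…
E_cross = (194/2887) / (-8.3/24.35) = -0.1971…
E_cross < 0 ⇒ the goods are complements.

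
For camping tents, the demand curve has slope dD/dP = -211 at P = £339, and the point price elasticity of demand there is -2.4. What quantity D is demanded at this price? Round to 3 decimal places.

29803.750

Ed = (dD/dP)·(P/D) ⇒ D = (dD/dP)·P/Ed = (-211)·339/(-2.4) = 29803.75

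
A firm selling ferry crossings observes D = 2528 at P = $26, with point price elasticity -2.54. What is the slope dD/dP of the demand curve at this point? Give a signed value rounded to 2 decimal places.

-246.97

Ed = (dD/dP)·(P/D) ⇒ dD/dP = Ed·D/P = (-2.54)·2528/26 = -246.9661…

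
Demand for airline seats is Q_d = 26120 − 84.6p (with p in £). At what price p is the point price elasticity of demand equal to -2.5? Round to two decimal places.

220.53

Ed = −84.6p/(26120 − 84.6p). Set this equal to -2.5:
84.6p = 2.5·(26120 − 84.6p) ⇒ 84.6p(1 + 2.5) = 2.5·26120
p = 2.5·26120 / (84.6·3.5) = 220.5336…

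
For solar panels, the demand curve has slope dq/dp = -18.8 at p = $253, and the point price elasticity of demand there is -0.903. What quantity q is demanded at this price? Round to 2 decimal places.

Ed = (dq/dp)·(p/q) ⇒ q = (dq/dp)·p/Ed = (-18.8)·253/(-0.903) = 5267.3311…

5267.33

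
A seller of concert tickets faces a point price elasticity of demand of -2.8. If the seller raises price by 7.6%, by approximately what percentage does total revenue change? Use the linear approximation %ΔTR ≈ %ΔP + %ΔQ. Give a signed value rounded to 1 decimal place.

-13.7%

%ΔQ ≈ Ed × %ΔP = (-2.8) × (+7.6%) = -21.2800%
%ΔTR ≈ %ΔP + %ΔQ = (+7.6%) + (-21.2800%) = -13.6800%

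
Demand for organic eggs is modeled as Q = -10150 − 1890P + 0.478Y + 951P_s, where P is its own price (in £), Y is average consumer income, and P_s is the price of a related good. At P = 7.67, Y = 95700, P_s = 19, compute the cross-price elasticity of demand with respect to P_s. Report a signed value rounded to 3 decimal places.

At the given values, Q = -10150 − 1890(7.67) + 0.478(95700) + 951(19) = 39167.3.
∂Q/∂P_s = 951.
E = (951) × (19/39167.3) = 0.46132…

0.461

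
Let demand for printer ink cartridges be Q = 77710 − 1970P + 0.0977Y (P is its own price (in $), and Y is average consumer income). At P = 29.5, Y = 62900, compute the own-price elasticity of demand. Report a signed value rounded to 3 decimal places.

-2.258

At the given values, Q = 77710 − 1970(29.5) + 0.0977(62900) = 25740.33.
∂Q/∂P = −1970.
E = (-1970) × (29.5/25740.33) = -2.25774…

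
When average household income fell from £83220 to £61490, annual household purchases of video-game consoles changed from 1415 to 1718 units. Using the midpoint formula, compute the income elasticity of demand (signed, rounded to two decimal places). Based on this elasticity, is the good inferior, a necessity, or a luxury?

%ΔQ = (1718 − 1415)/[( 1415 + 1718)/2] = 303/1566.5 = 0.193424…
%ΔIncome = (61490 − 83220)/[( 83220 + 61490)/2] = -21730/72355 = -0.300324…
E_income = (303/1566.5) / (-21730/72355) = -0.6440…
E_income < 0 ⇒ inferior good.

-0.64; inferior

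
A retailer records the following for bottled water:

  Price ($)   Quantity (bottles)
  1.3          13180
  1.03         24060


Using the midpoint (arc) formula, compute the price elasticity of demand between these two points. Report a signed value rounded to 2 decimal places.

%ΔQ = (24060 − 13180) / [(13180 + 24060)/2] = 10880/18620 = 0.584317…
%ΔP = (1.03 − 1.3) / [(1.3 + 1.03)/2] = -0.27/1.165 = -0.231759…
Arc Ed = %ΔQ / %ΔP = (10880/18620) / (-0.27/1.165) = -2.5212…

-2.52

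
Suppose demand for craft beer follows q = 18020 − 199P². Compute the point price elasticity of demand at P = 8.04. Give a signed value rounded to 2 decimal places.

dq/dP = −2·199·P = -3199.92. At P = 8.04, q = 5156.3216.
Ed = (dq/dP)·(P/q) = (-3199.92) × (8.04/5156.3216) = -4.9894…

-4.99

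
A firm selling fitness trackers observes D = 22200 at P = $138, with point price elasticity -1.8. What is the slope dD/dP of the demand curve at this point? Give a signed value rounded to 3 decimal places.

Ed = (dD/dP)·(P/D) ⇒ dD/dP = Ed·D/P = (-1.8)·22200/138 = -289.56521…

-289.565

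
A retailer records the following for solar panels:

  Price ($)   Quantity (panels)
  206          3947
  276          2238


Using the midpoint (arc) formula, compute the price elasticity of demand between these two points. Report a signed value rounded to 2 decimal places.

%ΔQ = (2238 − 3947) / [(3947 + 2238)/2] = -1709/3092.5 = -0.552627…
%ΔP = (276 − 206) / [(206 + 276)/2] = 70/241 = 0.290456…
Arc Ed = %ΔQ / %ΔP = (-1709/3092.5) / (70/241) = -1.9026…

-1.90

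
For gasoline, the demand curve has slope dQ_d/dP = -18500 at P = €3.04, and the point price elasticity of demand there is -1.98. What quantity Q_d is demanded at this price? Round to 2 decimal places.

28404.04

Ed = (dQ_d/dP)·(P/Q_d) ⇒ Q_d = (dQ_d/dP)·P/Ed = (-18500)·3.04/(-1.98) = 28404.0404…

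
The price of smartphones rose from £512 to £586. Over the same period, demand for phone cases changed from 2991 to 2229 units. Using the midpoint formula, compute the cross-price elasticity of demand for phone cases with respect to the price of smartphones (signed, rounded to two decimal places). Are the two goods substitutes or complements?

-2.17; complements

%ΔQ_{phone cases} = (2229 − 2991)/avg = -762/2610 = -0.291954…
%ΔP_{smartphones} = (586 − 512)/avg = 74/549 = 0.134790…
E_cross = (-762/2610) / (74/549) = -2.1659…
E_cross < 0 ⇒ the goods are complements.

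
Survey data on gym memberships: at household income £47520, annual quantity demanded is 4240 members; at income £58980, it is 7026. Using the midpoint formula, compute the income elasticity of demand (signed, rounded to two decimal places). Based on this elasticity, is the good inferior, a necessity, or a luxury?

2.30; luxury

%ΔQ = (7026 − 4240)/[( 4240 + 7026)/2] = 2786/5633 = 0.494585…
%ΔIncome = (58980 − 47520)/[( 47520 + 58980)/2] = 11460/53250 = 0.215211…
E_income = (2786/5633) / (11460/53250) = 2.2981…
E_income > 1 ⇒ normal good, luxury.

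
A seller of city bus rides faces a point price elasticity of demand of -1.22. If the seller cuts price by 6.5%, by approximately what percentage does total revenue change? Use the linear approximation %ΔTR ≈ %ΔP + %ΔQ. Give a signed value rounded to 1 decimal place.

%ΔQ ≈ Ed × %ΔP = (-1.22) × (-6.5%) = +7.9300%
%ΔTR ≈ %ΔP + %ΔQ = (-6.5%) + (+7.9300%) = +1.4300%

+1.4%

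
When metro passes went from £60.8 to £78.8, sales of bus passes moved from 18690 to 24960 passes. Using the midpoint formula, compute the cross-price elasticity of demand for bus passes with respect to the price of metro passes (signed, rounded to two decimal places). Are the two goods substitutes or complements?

%ΔQ_{bus passes} = (24960 − 18690)/avg = 6270/21825 = 0.287285…
%ΔP_{metro passes} = (78.8 − 60.8)/avg = 18/69.8 = 0.257879…
E_cross = (6270/21825) / (18/69.8) = 1.1140…
E_cross > 0 ⇒ the goods are substitutes.

1.11; substitutes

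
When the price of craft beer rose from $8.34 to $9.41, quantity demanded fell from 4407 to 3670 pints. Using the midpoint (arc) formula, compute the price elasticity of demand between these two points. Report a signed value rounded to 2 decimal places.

%ΔQ = (3670 − 4407) / [(4407 + 3670)/2] = -737/4038.5 = -0.182493…
%ΔP = (9.41 − 8.34) / [(8.34 + 9.41)/2] = 1.07/8.875 = 0.120563…
Arc Ed = %ΔQ / %ΔP = (-737/4038.5) / (1.07/8.875) = -1.5136…

-1.51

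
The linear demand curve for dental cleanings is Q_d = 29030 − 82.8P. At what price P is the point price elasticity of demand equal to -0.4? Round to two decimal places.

100.17

Ed = −82.8P/(29030 − 82.8P). Set this equal to -0.4:
82.8P = 0.4·(29030 − 82.8P) ⇒ 82.8P(1 + 0.4) = 0.4·29030
P = 0.4·29030 / (82.8·1.4) = 100.1725…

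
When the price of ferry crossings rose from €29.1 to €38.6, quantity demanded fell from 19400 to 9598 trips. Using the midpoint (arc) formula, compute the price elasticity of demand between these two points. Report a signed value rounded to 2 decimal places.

-2.41

%ΔQ = (9598 − 19400) / [(19400 + 9598)/2] = -9802/14499 = -0.676046…
%ΔP = (38.6 − 29.1) / [(29.1 + 38.6)/2] = 9.5/33.85 = 0.280649…
Arc Ed = %ΔQ / %ΔP = (-9802/14499) / (9.5/33.85) = -2.4088…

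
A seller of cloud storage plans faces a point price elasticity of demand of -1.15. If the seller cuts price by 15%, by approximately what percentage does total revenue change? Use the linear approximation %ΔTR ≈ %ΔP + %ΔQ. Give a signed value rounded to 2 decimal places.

+2.25%

%ΔQ ≈ Ed × %ΔP = (-1.15) × (-15%) = +17.2500%
%ΔTR ≈ %ΔP + %ΔQ = (-15%) + (+17.2500%) = +2.2500%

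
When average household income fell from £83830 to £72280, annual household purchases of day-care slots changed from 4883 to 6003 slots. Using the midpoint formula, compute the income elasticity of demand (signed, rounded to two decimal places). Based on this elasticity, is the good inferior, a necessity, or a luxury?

%ΔQ = (6003 − 4883)/[( 4883 + 6003)/2] = 1120/5443 = 0.205768…
%ΔIncome = (72280 − 83830)/[( 83830 + 72280)/2] = -11550/78055 = -0.147972…
E_income = (1120/5443) / (-11550/78055) = -1.3905…
E_income < 0 ⇒ inferior good.

-1.39; inferior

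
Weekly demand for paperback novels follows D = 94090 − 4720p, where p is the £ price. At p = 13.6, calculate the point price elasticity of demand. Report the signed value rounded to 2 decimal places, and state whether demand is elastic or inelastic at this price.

-2.15; elastic

dD/dp = −4720. At p = 13.6, D = 94090 − 4720(13.6) = 29898.
Ed = (dD/dp)·(p/D) = −4720 × (13.6/29898) = -2.1470…
|Ed| = 2.15 > 1, so demand is elastic.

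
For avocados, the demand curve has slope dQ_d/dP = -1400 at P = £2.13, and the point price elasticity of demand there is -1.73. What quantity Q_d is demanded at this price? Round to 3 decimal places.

1723.699

Ed = (dQ_d/dP)·(P/Q_d) ⇒ Q_d = (dQ_d/dP)·P/Ed = (-1400)·2.13/(-1.73) = 1723.69942…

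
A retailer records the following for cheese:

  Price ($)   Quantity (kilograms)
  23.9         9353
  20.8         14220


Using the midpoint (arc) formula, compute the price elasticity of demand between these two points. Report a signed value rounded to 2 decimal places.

%ΔQ = (14220 − 9353) / [(9353 + 14220)/2] = 4867/11786.5 = 0.412930…
%ΔP = (20.8 − 23.9) / [(23.9 + 20.8)/2] = -3.1/22.35 = -0.138702…
Arc Ed = %ΔQ / %ΔP = (4867/11786.5) / (-3.1/22.35) = -2.9770…

-2.98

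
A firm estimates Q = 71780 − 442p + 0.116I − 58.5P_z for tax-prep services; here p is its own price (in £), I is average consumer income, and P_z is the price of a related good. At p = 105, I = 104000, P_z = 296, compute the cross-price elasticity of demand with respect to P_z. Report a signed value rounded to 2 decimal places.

At the given values, Q = 71780 − 442(105) + 0.116(104000) − 58.5(296) = 20118.
∂Q/∂P_z = -58.5.
E = (-58.5) × (296/20118) = -0.8607…

-0.86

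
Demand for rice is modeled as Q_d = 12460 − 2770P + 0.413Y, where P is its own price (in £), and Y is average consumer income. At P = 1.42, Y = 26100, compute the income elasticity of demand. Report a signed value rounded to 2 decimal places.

At the given values, Q_d = 12460 − 2770(1.42) + 0.413(26100) = 19305.9.
∂Q_d/∂Y = 0.413.
E = (0.413) × (26100/19305.9) = 0.5583…

0.56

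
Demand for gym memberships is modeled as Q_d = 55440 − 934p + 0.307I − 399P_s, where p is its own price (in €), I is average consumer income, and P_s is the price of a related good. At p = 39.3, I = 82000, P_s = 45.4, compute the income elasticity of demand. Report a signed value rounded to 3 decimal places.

0.976

At the given values, Q_d = 55440 − 934(39.3) + 0.307(82000) − 399(45.4) = 25793.2.
∂Q_d/∂I = 0.307.
E = (0.307) × (82000/25793.2) = 0.97599…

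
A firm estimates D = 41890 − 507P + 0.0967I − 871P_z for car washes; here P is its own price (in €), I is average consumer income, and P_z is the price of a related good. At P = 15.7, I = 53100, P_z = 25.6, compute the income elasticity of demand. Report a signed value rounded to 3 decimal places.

0.306

At the given values, D = 41890 − 507(15.7) + 0.0967(53100) − 871(25.6) = 16767.27.
∂D/∂I = 0.0967.
E = (0.0967) × (53100/16767.27) = 0.30623…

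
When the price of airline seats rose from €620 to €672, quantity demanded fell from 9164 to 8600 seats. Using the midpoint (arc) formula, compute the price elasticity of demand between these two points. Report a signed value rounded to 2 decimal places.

-0.79

%ΔQ = (8600 − 9164) / [(9164 + 8600)/2] = -564/8882 = -0.063499…
%ΔP = (672 − 620) / [(620 + 672)/2] = 52/646 = 0.080495…
Arc Ed = %ΔQ / %ΔP = (-564/8882) / (52/646) = -0.7888…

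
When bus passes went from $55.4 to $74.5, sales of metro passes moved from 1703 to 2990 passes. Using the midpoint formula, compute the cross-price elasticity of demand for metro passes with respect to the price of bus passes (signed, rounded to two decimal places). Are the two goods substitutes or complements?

1.87; substitutes

%ΔQ_{metro passes} = (2990 − 1703)/avg = 1287/2346.5 = 0.548476…
%ΔP_{bus passes} = (74.5 − 55.4)/avg = 19.1/64.95 = 0.294072…
E_cross = (1287/2346.5) / (19.1/64.95) = 1.8651…
E_cross > 0 ⇒ the goods are substitutes.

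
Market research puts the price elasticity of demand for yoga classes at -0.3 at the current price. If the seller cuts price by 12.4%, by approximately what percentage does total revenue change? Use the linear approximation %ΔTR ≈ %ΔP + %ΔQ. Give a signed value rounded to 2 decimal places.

-8.68%

%ΔQ ≈ Ed × %ΔP = (-0.3) × (-12.4%) = +3.7200%
%ΔTR ≈ %ΔP + %ΔQ = (-12.4%) + (+3.7200%) = -8.6800%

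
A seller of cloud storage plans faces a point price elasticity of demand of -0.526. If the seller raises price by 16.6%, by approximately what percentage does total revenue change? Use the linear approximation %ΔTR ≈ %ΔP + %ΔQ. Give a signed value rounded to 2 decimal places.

+7.87%

%ΔQ ≈ Ed × %ΔP = (-0.526) × (+16.6%) = -8.7316%
%ΔTR ≈ %ΔP + %ΔQ = (+16.6%) + (-8.7316%) = +7.8684%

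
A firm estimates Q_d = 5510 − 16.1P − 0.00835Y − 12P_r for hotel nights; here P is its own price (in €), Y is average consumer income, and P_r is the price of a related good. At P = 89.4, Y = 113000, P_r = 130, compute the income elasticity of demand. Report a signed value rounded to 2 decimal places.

-0.60

At the given values, Q_d = 5510 − 16.1(89.4) − 0.00835(113000) − 12(130) = 1567.11.
∂Q_d/∂Y = -0.00835.
E = (-0.00835) × (113000/1567.11) = -0.6020…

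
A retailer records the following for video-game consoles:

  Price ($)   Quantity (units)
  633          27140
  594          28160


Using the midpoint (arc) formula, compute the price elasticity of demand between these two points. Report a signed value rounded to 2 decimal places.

%ΔQ = (28160 − 27140) / [(27140 + 28160)/2] = 1020/27650 = 0.036889…
%ΔP = (594 − 633) / [(633 + 594)/2] = -39/613.5 = -0.063569…
Arc Ed = %ΔQ / %ΔP = (1020/27650) / (-39/613.5) = -0.5803…

-0.58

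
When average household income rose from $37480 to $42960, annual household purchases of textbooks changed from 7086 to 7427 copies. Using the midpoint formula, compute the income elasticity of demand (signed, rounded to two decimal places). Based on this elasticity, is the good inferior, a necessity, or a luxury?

%ΔQ = (7427 − 7086)/[( 7086 + 7427)/2] = 341/7256.5 = 0.046992…
%ΔIncome = (42960 − 37480)/[( 37480 + 42960)/2] = 5480/40220 = 0.136250…
E_income = (341/7256.5) / (5480/40220) = 0.3448…
0 < E_income < 1 ⇒ normal good, necessity.

0.34; necessity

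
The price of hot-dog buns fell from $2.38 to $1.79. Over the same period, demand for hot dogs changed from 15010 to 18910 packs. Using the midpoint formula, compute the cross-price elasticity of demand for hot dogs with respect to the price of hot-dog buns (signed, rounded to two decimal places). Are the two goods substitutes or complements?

%ΔQ_{hot dogs} = (18910 − 15010)/avg = 3900/16960 = 0.229952…
%ΔP_{hot-dog buns} = (1.79 − 2.38)/avg = -0.59/2.085 = -0.282973…
E_cross = (3900/16960) / (-0.59/2.085) = -0.8126…
E_cross < 0 ⇒ the goods are complements.

-0.81; complements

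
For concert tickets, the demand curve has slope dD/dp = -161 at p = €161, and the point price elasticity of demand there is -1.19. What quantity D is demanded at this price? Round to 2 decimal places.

21782.35

Ed = (dD/dp)·(p/D) ⇒ D = (dD/dp)·p/Ed = (-161)·161/(-1.19) = 21782.3529…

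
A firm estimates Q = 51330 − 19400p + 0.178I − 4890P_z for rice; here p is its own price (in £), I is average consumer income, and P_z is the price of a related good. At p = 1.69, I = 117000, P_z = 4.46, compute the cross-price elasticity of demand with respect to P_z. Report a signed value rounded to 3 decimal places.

-1.242

At the given values, Q = 51330 − 19400(1.69) + 0.178(117000) − 4890(4.46) = 17560.6.
∂Q/∂P_z = -4890.
E = (-4890) × (4.46/17560.6) = -1.24195…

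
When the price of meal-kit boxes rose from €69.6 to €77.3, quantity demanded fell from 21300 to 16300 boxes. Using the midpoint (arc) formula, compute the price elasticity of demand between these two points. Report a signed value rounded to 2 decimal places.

%ΔQ = (16300 − 21300) / [(21300 + 16300)/2] = -5000/18800 = -0.265957…
%ΔP = (77.3 − 69.6) / [(69.6 + 77.3)/2] = 7.7/73.45 = 0.104833…
Arc Ed = %ΔQ / %ΔP = (-5000/18800) / (7.7/73.45) = -2.5369…

-2.54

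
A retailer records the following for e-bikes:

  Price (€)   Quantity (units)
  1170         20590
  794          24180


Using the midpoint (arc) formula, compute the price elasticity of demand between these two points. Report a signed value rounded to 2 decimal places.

-0.42

%ΔQ = (24180 − 20590) / [(20590 + 24180)/2] = 3590/22385 = 0.160375…
%ΔP = (794 − 1170) / [(1170 + 794)/2] = -376/982 = -0.382892…
Arc Ed = %ΔQ / %ΔP = (3590/22385) / (-376/982) = -0.4188…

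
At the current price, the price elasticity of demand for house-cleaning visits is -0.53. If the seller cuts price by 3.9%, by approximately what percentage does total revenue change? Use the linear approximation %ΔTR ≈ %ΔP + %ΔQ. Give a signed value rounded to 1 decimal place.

-1.8%

%ΔQ ≈ Ed × %ΔP = (-0.53) × (-3.9%) = +2.0670%
%ΔTR ≈ %ΔP + %ΔQ = (-3.9%) + (+2.0670%) = -1.8330%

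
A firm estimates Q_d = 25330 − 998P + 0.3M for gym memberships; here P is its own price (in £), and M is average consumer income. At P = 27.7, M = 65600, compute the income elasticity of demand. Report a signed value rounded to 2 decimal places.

1.13

At the given values, Q_d = 25330 − 998(27.7) + 0.3(65600) = 17365.4.
∂Q_d/∂M = 0.3.
E = (0.3) × (65600/17365.4) = 1.1332…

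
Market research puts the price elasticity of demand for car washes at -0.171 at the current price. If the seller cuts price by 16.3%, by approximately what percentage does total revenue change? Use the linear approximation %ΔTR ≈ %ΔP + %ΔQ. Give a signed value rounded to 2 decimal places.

-13.51%

%ΔQ ≈ Ed × %ΔP = (-0.171) × (-16.3%) = +2.7873%
%ΔTR ≈ %ΔP + %ΔQ = (-16.3%) + (+2.7873%) = -13.5127%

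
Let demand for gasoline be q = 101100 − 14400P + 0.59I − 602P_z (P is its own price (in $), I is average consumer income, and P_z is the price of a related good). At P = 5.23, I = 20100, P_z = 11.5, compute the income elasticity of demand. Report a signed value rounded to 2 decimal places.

At the given values, q = 101100 − 14400(5.23) + 0.59(20100) − 602(11.5) = 30724.
∂q/∂I = 0.59.
E = (0.59) × (20100/30724) = 0.3859…

0.39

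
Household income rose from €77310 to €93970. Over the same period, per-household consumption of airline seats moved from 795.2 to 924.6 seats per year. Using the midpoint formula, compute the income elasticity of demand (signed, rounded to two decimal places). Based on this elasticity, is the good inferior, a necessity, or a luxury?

%ΔQ = (924.6 − 795.2)/[( 795.2 + 924.6)/2] = 129.4/859.9 = 0.150482…
%ΔIncome = (93970 − 77310)/[( 77310 + 93970)/2] = 16660/85640 = 0.194535…
E_income = (129.4/859.9) / (16660/85640) = 0.7735…
0 < E_income < 1 ⇒ normal good, necessity.

0.77; necessity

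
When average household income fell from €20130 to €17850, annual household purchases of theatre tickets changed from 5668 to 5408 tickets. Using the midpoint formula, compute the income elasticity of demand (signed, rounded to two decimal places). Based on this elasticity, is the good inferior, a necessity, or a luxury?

%ΔQ = (5408 − 5668)/[( 5668 + 5408)/2] = -260/5538 = -0.046948…
%ΔIncome = (17850 − 20130)/[( 20130 + 17850)/2] = -2280/18990 = -0.120063…
E_income = (-260/5538) / (-2280/18990) = 0.3910…
0 < E_income < 1 ⇒ normal good, necessity.

0.39; necessity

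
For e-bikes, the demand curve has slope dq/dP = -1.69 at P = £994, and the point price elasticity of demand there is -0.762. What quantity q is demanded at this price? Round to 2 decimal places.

Ed = (dq/dP)·(P/q) ⇒ q = (dq/dP)·P/Ed = (-1.69)·994/(-0.762) = 2204.5406…

2204.54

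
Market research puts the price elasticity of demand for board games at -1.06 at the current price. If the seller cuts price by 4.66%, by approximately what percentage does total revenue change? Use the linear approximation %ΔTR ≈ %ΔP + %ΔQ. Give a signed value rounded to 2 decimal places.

+0.28%

%ΔQ ≈ Ed × %ΔP = (-1.06) × (-4.66%) = +4.9396%
%ΔTR ≈ %ΔP + %ΔQ = (-4.66%) + (+4.9396%) = +0.2796%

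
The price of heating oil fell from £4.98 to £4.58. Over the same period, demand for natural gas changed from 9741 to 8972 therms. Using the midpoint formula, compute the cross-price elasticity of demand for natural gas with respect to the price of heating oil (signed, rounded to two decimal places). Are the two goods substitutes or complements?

0.98; substitutes

%ΔQ_{natural gas} = (8972 − 9741)/avg = -769/9356.5 = -0.082188…
%ΔP_{heating oil} = (4.58 − 4.98)/avg = -0.4/4.78 = -0.083682…
E_cross = (-769/9356.5) / (-0.4/4.78) = 0.9821…
E_cross > 0 ⇒ the goods are substitutes.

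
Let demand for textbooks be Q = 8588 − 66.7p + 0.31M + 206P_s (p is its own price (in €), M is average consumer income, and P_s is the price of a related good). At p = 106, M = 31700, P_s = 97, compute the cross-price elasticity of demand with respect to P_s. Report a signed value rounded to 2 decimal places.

0.64

At the given values, Q = 8588 − 66.7(106) + 0.31(31700) + 206(97) = 31326.8.
∂Q/∂P_s = 206.
E = (206) × (97/31326.8) = 0.6378…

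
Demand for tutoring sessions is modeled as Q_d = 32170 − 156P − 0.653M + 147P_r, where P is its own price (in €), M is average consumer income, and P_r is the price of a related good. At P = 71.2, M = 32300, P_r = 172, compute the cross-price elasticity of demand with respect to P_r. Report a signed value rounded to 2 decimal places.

1.00

At the given values, Q_d = 32170 − 156(71.2) − 0.653(32300) + 147(172) = 25254.9.
∂Q_d/∂P_r = 147.
E = (147) × (172/25254.9) = 1.0011…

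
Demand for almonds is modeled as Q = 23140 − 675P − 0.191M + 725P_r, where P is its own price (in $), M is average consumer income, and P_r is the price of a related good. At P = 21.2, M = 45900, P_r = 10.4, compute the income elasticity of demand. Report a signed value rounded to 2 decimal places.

-1.15

At the given values, Q = 23140 − 675(21.2) − 0.191(45900) + 725(10.4) = 7603.1.
∂Q/∂M = -0.191.
E = (-0.191) × (45900/7603.1) = -1.1530…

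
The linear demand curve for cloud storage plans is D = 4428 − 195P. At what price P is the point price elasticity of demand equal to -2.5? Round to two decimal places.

Ed = −195P/(4428 − 195P). Set this equal to -2.5:
195P = 2.5·(4428 − 195P) ⇒ 195P(1 + 2.5) = 2.5·4428
P = 2.5·4428 / (195·3.5) = 16.2197…

16.22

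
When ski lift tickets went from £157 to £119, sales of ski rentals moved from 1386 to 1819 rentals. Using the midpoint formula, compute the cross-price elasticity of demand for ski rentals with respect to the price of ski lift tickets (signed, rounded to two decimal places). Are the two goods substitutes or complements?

-0.98; complements

%ΔQ_{ski rentals} = (1819 − 1386)/avg = 433/1602.5 = 0.270202…
%ΔP_{ski lift tickets} = (119 − 157)/avg = -38/138 = -0.275362…
E_cross = (433/1602.5) / (-38/138) = -0.9812…
E_cross < 0 ⇒ the goods are complements.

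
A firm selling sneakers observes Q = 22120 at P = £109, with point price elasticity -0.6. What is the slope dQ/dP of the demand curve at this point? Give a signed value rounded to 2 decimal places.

Ed = (dQ/dP)·(P/Q) ⇒ dQ/dP = Ed·Q/P = (-0.6)·22120/109 = -121.7614…

-121.76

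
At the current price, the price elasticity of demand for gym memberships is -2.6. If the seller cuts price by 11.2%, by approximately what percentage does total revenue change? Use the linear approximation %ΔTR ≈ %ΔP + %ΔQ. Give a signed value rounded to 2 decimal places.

+17.92%

%ΔQ ≈ Ed × %ΔP = (-2.6) × (-11.2%) = +29.1200%
%ΔTR ≈ %ΔP + %ΔQ = (-11.2%) + (+29.1200%) = +17.9200%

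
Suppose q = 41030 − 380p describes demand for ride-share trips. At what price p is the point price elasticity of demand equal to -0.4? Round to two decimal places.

Ed = −380p/(41030 − 380p). Set this equal to -0.4:
380p = 0.4·(41030 − 380p) ⇒ 380p(1 + 0.4) = 0.4·41030
p = 0.4·41030 / (380·1.4) = 30.8496…

30.85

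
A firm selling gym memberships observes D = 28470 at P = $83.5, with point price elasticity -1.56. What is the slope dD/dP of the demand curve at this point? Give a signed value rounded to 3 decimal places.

Ed = (dD/dP)·(P/D) ⇒ dD/dP = Ed·D/P = (-1.56)·28470/83.5 = -531.89461…

-531.895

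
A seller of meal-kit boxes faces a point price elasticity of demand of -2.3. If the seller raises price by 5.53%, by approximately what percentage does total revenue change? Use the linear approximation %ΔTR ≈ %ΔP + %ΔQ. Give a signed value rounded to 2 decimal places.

-7.19%

%ΔQ ≈ Ed × %ΔP = (-2.3) × (+5.53%) = -12.7190%
%ΔTR ≈ %ΔP + %ΔQ = (+5.53%) + (-12.7190%) = -7.1890%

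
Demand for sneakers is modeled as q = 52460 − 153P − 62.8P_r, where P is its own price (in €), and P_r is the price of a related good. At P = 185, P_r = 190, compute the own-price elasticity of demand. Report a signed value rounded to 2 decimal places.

At the given values, q = 52460 − 153(185) − 62.8(190) = 12223.
∂q/∂P = −153.
E = (-153) × (185/12223) = -2.3157…

-2.32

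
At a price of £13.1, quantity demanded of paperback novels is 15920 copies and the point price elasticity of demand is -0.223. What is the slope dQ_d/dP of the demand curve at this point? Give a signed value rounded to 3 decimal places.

-271.005

Ed = (dQ_d/dP)·(P/Q_d) ⇒ dQ_d/dP = Ed·Q_d/P = (-0.223)·15920/13.1 = -271.00458…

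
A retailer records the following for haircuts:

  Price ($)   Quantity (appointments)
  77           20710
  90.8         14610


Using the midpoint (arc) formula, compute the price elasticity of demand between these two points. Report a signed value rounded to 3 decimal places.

-2.100

%ΔQ = (14610 − 20710) / [(20710 + 14610)/2] = -6100/17660 = -0.345413…
%ΔP = (90.8 − 77) / [(77 + 90.8)/2] = 13.8/83.9 = 0.164481…
Arc Ed = %ΔQ / %ΔP = (-6100/17660) / (13.8/83.9) = -2.10001…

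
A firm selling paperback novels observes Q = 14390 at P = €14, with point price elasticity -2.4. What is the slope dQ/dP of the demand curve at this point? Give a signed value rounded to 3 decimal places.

-2466.857

Ed = (dQ/dP)·(P/Q) ⇒ dQ/dP = Ed·Q/P = (-2.4)·14390/14 = -2466.85714…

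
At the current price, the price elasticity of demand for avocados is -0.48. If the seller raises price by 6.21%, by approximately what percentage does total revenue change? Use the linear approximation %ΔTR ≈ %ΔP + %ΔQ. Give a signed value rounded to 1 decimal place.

%ΔQ ≈ Ed × %ΔP = (-0.48) × (+6.21%) = -2.9808%
%ΔTR ≈ %ΔP + %ΔQ = (+6.21%) + (-2.9808%) = +3.2292%

+3.2%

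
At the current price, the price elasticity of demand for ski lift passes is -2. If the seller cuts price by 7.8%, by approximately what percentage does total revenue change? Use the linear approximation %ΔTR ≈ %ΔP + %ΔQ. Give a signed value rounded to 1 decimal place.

+7.8%

%ΔQ ≈ Ed × %ΔP = (-2) × (-7.8%) = +15.6000%
%ΔTR ≈ %ΔP + %ΔQ = (-7.8%) + (+15.6000%) = +7.8000%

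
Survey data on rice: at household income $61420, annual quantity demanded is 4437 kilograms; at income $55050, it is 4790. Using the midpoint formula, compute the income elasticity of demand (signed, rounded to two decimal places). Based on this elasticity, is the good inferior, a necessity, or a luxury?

%ΔQ = (4790 − 4437)/[( 4437 + 4790)/2] = 353/4613.5 = 0.076514…
%ΔIncome = (55050 − 61420)/[( 61420 + 55050)/2] = -6370/58235 = -0.109384…
E_income = (353/4613.5) / (-6370/58235) = -0.6995…
E_income < 0 ⇒ inferior good.

-0.70; inferior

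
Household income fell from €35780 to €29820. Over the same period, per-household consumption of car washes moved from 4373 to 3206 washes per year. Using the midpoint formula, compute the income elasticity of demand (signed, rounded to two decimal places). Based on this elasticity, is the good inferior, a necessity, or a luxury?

1.69; luxury

%ΔQ = (3206 − 4373)/[( 4373 + 3206)/2] = -1167/3789.5 = -0.307956…
%ΔIncome = (29820 − 35780)/[( 35780 + 29820)/2] = -5960/32800 = -0.181707…
E_income = (-1167/3789.5) / (-5960/32800) = 1.6947…
E_income > 1 ⇒ normal good, luxury.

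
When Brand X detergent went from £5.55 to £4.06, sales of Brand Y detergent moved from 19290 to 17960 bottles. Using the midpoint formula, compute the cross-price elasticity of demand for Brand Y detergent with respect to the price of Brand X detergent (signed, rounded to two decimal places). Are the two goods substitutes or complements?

0.23; substitutes

%ΔQ_{Brand Y detergent} = (17960 − 19290)/avg = -1330/18625 = -0.071409…
%ΔP_{Brand X detergent} = (4.06 − 5.55)/avg = -1.49/4.805 = -0.310093…
E_cross = (-1330/18625) / (-1.49/4.805) = 0.2302…
E_cross > 0 ⇒ the goods are substitutes.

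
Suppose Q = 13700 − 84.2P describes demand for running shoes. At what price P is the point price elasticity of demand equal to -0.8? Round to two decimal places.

Ed = −84.2P/(13700 − 84.2P). Set this equal to -0.8:
84.2P = 0.8·(13700 − 84.2P) ⇒ 84.2P(1 + 0.8) = 0.8·13700
P = 0.8·13700 / (84.2·1.8) = 72.3145…

72.31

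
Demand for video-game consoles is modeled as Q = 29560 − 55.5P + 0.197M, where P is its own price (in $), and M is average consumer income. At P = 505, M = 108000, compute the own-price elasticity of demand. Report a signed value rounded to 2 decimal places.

At the given values, Q = 29560 − 55.5(505) + 0.197(108000) = 22808.5.
∂Q/∂P = −55.5.
E = (-55.5) × (505/22808.5) = -1.2288…

-1.23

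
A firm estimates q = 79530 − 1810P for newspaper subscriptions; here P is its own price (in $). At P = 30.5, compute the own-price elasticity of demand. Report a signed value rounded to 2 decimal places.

At the given values, q = 79530 − 1810(30.5) = 24325.
∂q/∂P = −1810.
E = (-1810) × (30.5/24325) = -2.2694…

-2.27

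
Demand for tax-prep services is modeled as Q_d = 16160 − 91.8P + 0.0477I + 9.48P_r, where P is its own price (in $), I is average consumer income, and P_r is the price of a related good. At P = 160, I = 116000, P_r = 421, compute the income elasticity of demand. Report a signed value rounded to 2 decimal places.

At the given values, Q_d = 16160 − 91.8(160) + 0.0477(116000) + 9.48(421) = 10996.28.
∂Q_d/∂I = 0.0477.
E = (0.0477) × (116000/10996.28) = 0.5031…

0.50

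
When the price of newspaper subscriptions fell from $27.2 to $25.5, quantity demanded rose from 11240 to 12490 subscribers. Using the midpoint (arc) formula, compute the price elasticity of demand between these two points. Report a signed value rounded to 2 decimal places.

-1.63

%ΔQ = (12490 − 11240) / [(11240 + 12490)/2] = 1250/11865 = 0.105351…
%ΔP = (25.5 − 27.2) / [(27.2 + 25.5)/2] = -1.7/26.35 = -0.064516…
Arc Ed = %ΔQ / %ΔP = (1250/11865) / (-1.7/26.35) = -1.6329…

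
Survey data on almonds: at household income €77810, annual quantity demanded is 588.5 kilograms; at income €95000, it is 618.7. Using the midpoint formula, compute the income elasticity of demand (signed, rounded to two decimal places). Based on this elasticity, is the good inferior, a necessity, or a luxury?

%ΔQ = (618.7 − 588.5)/[( 588.5 + 618.7)/2] = 30.2/603.6 = 0.050033…
%ΔIncome = (95000 − 77810)/[( 77810 + 95000)/2] = 17190/86405 = 0.198946…
E_income = (30.2/603.6) / (17190/86405) = 0.2514…
0 < E_income < 1 ⇒ normal good, necessity.

0.25; necessity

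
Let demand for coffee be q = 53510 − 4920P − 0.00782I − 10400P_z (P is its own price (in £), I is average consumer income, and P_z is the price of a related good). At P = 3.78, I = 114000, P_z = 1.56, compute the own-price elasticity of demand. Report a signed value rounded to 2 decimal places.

-1.04

At the given values, q = 53510 − 4920(3.78) − 0.00782(114000) − 10400(1.56) = 17796.92.
∂q/∂P = −4920.
E = (-4920) × (3.78/17796.92) = -1.0449…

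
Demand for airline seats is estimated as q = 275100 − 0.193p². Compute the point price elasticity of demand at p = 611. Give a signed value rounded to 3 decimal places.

-0.710

dq/dp = −2·0.193·p = -235.846. At p = 611, q = 203049.047.
Ed = (dq/dp)·(p/q) = (-235.846) × (611/203049.047) = -0.70969…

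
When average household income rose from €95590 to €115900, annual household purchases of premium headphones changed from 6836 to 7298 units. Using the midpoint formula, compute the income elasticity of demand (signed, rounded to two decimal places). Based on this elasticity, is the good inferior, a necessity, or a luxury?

0.34; necessity

%ΔQ = (7298 − 6836)/[( 6836 + 7298)/2] = 462/7067 = 0.065374…
%ΔIncome = (115900 − 95590)/[( 95590 + 115900)/2] = 20310/105745 = 0.192065…
E_income = (462/7067) / (20310/105745) = 0.3403…
0 < E_income < 1 ⇒ normal good, necessity.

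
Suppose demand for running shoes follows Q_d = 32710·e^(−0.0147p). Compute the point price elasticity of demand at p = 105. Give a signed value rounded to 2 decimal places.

dQ_d/dp = −0.0147·Q_d = -102.722. At p = 105, Q_d = 6987.91.
Ed = (dQ_d/dp)·(p/Q_d) = (-102.722) × (105/6987.91) = -1.5435

-1.54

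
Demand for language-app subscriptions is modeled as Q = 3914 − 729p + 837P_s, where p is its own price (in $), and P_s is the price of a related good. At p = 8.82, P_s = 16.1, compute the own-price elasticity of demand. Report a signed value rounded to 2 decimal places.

-0.59

At the given values, Q = 3914 − 729(8.82) + 837(16.1) = 10959.92.
∂Q/∂p = −729.
E = (-729) × (8.82/10959.92) = -0.5866…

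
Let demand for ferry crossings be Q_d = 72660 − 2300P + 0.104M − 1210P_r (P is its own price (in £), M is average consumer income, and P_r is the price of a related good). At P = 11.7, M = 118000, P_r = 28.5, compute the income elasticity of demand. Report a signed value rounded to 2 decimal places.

At the given values, Q_d = 72660 − 2300(11.7) + 0.104(118000) − 1210(28.5) = 23537.
∂Q_d/∂M = 0.104.
E = (0.104) × (118000/23537) = 0.5213…

0.52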